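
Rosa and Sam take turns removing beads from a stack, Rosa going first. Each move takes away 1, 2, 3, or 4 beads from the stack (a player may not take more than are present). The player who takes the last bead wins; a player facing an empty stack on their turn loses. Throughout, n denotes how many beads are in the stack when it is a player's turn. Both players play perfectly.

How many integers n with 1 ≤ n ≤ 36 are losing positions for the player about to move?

7

Classify positions by backward induction: terminal positions (no move available) are L. From any other position, the mover wins iff some move reaches an L.
n=0: no move → L
n=1: reaches L-position 0 → W
n=2: reaches L-position 0 → W
n=3: reaches L-position 0 → W
n=4: reaches L-position 0 → W
n=5: only reaches 4(W), 3(W), 2(W), 1(W), all W → L
n=6: reaches L-position 5 → W
n=7: reaches L-position 5 → W
n=8: reaches L-position 5 → W
n=9: reaches L-position 5 → W
n=10: only reaches 9(W), 8(W), 7(W), 6(W), all W → L
n=11: reaches L-position 10 → W
n=12: reaches L-position 10 → W
n=13: reaches L-position 10 → W
n=14: reaches L-position 10 → W
n=15: only reaches 14(W), 13(W), 12(W), 11(W), all W → L
n=16: reaches L-position 15 → W
n=17: reaches L-position 15 → W
n=18: reaches L-position 15 → W
n=19: reaches L-position 15 → W
n=20: only reaches 19(W), 18(W), 17(W), 16(W), all W → L
n=21: reaches L-position 20 → W
n=22: reaches L-position 20 → W
n=23: reaches L-position 20 → W
n=24: reaches L-position 20 → W
n=25: only reaches 24(W), 23(W), 22(W), 21(W), all W → L
n=26: reaches L-position 25 → W
n=27: reaches L-position 25 → W
n=28: reaches L-position 25 → W
n=29: reaches L-position 25 → W
n=30: only reaches 29(W), 28(W), 27(W), 26(W), all W → L
n=31: reaches L-position 30 → W
n=32: reaches L-position 30 → W
n=33: reaches L-position 30 → W
n=34: reaches L-position 30 → W
n=35: only reaches 34(W), 33(W), 32(W), 31(W), all W → L
n=36: reaches L-position 35 → W
L entries with 1 ≤ n ≤ 36 (n=0 is outside the asked range and is not counted): n = 5, 10, 15, 20, 25, 30, 35; that makes 7.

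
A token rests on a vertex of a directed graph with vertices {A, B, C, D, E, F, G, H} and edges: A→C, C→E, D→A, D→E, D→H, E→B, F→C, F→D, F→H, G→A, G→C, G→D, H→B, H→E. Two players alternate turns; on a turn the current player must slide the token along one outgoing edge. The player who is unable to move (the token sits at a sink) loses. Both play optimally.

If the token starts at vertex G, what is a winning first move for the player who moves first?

Move to D.

Work bottom-up. With no move the player to move loses. Otherwise the position is W if at least one move leads to an L position for the opponent, and L if every move leads to a W.
Every edge goes from a vertex to one that appears earlier in the order B, E, C, A, H, D, G, F, so processing vertices in that order labels each vertex after all of its successors.
B: no outgoing edge → L
E: can move to B, which is L ⇒ W
C: the only move is to E(W), a W ⇒ L
A: can move to C, which is L ⇒ W
H: can move to B, which is L ⇒ W
D: moves to H(W), A(W), E(W); every one is W ⇒ L
G: can move to D, which is L ⇒ W
F: can move to D, which is L ⇒ W
From G, the L positions reachable in one move are: D, C. Any move reaching one of these is winning.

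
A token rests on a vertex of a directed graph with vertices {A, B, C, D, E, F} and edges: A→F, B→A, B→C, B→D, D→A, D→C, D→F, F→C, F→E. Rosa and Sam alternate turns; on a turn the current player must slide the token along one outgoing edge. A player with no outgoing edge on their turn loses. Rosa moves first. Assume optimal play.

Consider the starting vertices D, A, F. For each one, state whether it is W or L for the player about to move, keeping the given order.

D: W, A: L, F: W

Use the standard recursion: the mover loses at a terminal position; elsewhere, the mover wins exactly when some move hands the opponent an L position.
Every edge goes from a vertex to one that appears earlier in the order E, C, F, A, D, B, so processing vertices in that order labels each vertex after all of its successors.
E: no outgoing edge → L
C: no outgoing edge → L
F: reaches L-position C → W
A: only reaches F(W), which is W → L
D: reaches L-position A → W
B: reaches L-position A → W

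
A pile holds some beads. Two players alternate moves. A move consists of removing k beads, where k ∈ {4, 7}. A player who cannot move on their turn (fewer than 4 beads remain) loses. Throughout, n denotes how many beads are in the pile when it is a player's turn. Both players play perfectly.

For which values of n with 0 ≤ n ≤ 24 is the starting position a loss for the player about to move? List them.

0, 1, 2, 3, 11, 12, 13, 14, 22, 23, 24

Work bottom-up. With no move the player to move loses. Otherwise the position is W if at least one move leads to an L position for the opponent, and L if every move leads to a W.
n=0: no move → L
n=1: no move → L
n=2: no move → L
n=3: no move → L
n=4: can move to 0, which is L ⇒ W
n=5: can move to 1, which is L ⇒ W
n=6: can move to 2, which is L ⇒ W
n=7: can move to 3, which is L ⇒ W
n=8: can move to 1, which is L ⇒ W
n=9: can move to 2, which is L ⇒ W
n=10: can move to 3, which is L ⇒ W
n=11: moves to 7(W), 4(W); every one is W ⇒ L
n=12: moves to 8(W), 5(W); every one is W ⇒ L
n=13: moves to 9(W), 6(W); every one is W ⇒ L
n=14: moves to 10(W), 7(W); every one is W ⇒ L
n=15: can move to 11, which is L ⇒ W
n=16: can move to 12, which is L ⇒ W
n=17: can move to 13, which is L ⇒ W
n=18: can move to 14, which is L ⇒ W
n=19: can move to 12, which is L ⇒ W
n=20: can move to 13, which is L ⇒ W
n=21: can move to 14, which is L ⇒ W
n=22: moves to 18(W), 15(W); every one is W ⇒ L
n=23: moves to 19(W), 16(W); every one is W ⇒ L
n=24: moves to 20(W), 17(W); every one is W ⇒ L
Reading off the rows marked L gives the requested list; there are 11 such values of n.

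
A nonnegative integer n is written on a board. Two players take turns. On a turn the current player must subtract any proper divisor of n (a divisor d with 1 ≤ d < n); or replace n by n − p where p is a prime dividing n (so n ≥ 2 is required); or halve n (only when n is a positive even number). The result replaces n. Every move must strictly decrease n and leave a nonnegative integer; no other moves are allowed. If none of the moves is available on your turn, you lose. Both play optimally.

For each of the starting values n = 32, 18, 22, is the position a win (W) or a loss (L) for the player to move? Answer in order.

32: L, 18: W, 22: W

Classify positions by backward induction: terminal positions (no move available) are L. From any other position, the mover wins iff some move reaches an L.
n=0: no move → L
n=1: no move → L
n=2: reaches L-position 0 → W
n=3: reaches L-position 0 → W
n=4: only reaches 2(W), 3(W), all W → L
n=5: reaches L-position 0 → W
n=6: reaches L-position 4 → W
n=7: reaches L-position 0 → W
n=8: reaches L-position 4 → W
n=9: only reaches 6(W), 8(W), all W → L
n=10: reaches L-position 9 → W
n=11: reaches L-position 0 → W
n=12: reaches L-position 9 → W
n=13: reaches L-position 0 → W
n=14: only reaches 7(W), 12(W), 13(W), all W → L
n=15: reaches L-position 14 → W
n=16: reaches L-position 14 → W
n=17: reaches L-position 0 → W
n=18: reaches L-position 9 → W
n=19: reaches L-position 0 → W
n=20: only reaches 10(W), 15(W), 16(W), 18(W), 19(W), all W → L
n=21: reaches L-position 14 → W
n=22: reaches L-position 20 → W
n=23: reaches L-position 0 → W
n=24: reaches L-position 20 → W
n=25: reaches L-position 20 → W
n=26: only reaches 13(W), 24(W), 25(W), all W → L
n=27: reaches L-position 26 → W
n=28: reaches L-position 14 → W
n=29: reaches L-position 0 → W
n=30: reaches L-position 20 → W
n=31: reaches L-position 0 → W
n=32: only reaches 16(W), 24(W), 28(W), 30(W), 31(W), all W → L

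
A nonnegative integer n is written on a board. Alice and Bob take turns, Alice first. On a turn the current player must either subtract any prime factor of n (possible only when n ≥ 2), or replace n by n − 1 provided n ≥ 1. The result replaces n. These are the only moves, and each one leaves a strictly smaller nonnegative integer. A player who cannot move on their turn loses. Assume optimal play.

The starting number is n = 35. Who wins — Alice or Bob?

Compute win/loss labels from the base case upward. A position with no move is L. Any other position is W if it can reach an L in one move, else L.
n=0: no move → L
n=1: reaches L-position 0 → W
n=2: reaches L-position 0 → W
n=3: reaches L-position 0 → W
n=4: only reaches 2(W), 3(W), all W → L
n=5: reaches L-position 0 → W
n=6: reaches L-position 4 → W
n=7: reaches L-position 0 → W
n=8: only reaches 6(W), 7(W), all W → L
n=9: reaches L-position 8 → W
n=10: reaches L-position 8 → W
n=11: reaches L-position 0 → W
n=12: only reaches 9(W), 10(W), 11(W), all W → L
n=13: reaches L-position 0 → W
n=14: reaches L-position 12 → W
n=15: reaches L-position 12 → W
n=16: only reaches 14(W), 15(W), all W → L
n=17: reaches L-position 0 → W
n=18: reaches L-position 16 → W
n=19: reaches L-position 0 → W
n=20: only reaches 15(W), 18(W), 19(W), all W → L
n=21: reaches L-position 20 → W
n=22: reaches L-position 20 → W
n=23: reaches L-position 0 → W
n=24: only reaches 21(W), 22(W), 23(W), all W → L
n=25: reaches L-position 20 → W
n=26: reaches L-position 24 → W
n=27: reaches L-position 24 → W
n=28: only reaches 21(W), 26(W), 27(W), all W → L
n=29: reaches L-position 0 → W
n=30: reaches L-position 28 → W
n=31: reaches L-position 0 → W
n=32: only reaches 30(W), 31(W), all W → L
n=33: reaches L-position 32 → W
n=34: reaches L-position 32 → W
n=35: reaches L-position 28 → W
From 35 Alice can move to 28, reaching an L position.

Alice wins.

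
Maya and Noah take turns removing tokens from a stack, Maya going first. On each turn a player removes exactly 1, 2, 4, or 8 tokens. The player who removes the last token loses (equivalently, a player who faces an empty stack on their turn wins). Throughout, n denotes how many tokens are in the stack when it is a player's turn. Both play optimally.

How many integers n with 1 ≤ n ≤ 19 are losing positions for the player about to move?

7

Build the W/L table. Terminal = W. A non-terminal position is W if it has a move to some L; otherwise it is L.
n=0: no move; the opponent has just taken the last token and therefore loses → W
n=1: the only move is to 0(W), a W ⇒ L
n=2: can move to 1, which is L ⇒ W
n=3: can move to 1, which is L ⇒ W
n=4: moves to 3(W), 2(W), 0(W); every one is W ⇒ L
n=5: can move to 4, which is L ⇒ W
n=6: can move to 4, which is L ⇒ W
n=7: moves to 6(W), 5(W), 3(W); every one is W ⇒ L
n=8: can move to 7, which is L ⇒ W
n=9: can move to 7, which is L ⇒ W
n=10: moves to 9(W), 8(W), 6(W), 2(W); every one is W ⇒ L
n=11: can move to 10, which is L ⇒ W
n=12: can move to 10, which is L ⇒ W
n=13: moves to 12(W), 11(W), 9(W), 5(W); every one is W ⇒ L
n=14: can move to 13, which is L ⇒ W
n=15: can move to 13, which is L ⇒ W
n=16: moves to 15(W), 14(W), 12(W), 8(W); every one is W ⇒ L
n=17: can move to 16, which is L ⇒ W
n=18: can move to 16, which is L ⇒ W
n=19: moves to 18(W), 17(W), 15(W), 11(W); every one is W ⇒ L
L entries with 1 ≤ n ≤ 19 (the range starts at n=1): n = 1, 4, 7, 10, 13, 16, 19; that makes 7.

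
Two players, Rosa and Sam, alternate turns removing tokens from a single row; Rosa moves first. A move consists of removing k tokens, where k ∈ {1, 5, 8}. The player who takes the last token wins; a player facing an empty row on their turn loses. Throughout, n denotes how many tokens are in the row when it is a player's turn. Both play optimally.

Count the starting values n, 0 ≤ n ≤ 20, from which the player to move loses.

8

Label each position W (a win for the player to move) or L (a loss). A position with no legal move is L; any other position is W exactly when some move reaches an L, and L when every move reaches a W.
n=0: no move → L
n=1: →0(L), so W
n=2: →1(W) only, which is W, so L
n=3: →2(L), so W
n=4: →3(W) only, which is W, so L
n=5: →4(L), so W
n=6: →5(W), 1(W) — all W, so L
n=7: →6(L), so W
n=8: →0(L), so W
n=9: →4(L), so W
n=10: →2(L), so W
n=11: →6(L), so W
n=12: →4(L), so W
n=13: →12(W), 8(W), 5(W) — all W, so L
n=14: →13(L), so W
n=15: →14(W), 10(W), 7(W) — all W, so L
n=16: →15(L), so W
n=17: →16(W), 12(W), 9(W) — all W, so L
n=18: →17(L), so W
n=19: →18(W), 14(W), 11(W) — all W, so L
n=20: →19(L), so W
L entries with 0 ≤ n ≤ 20: n = 0, 2, 4, 6, 13, 15, 17, 19; that makes 8.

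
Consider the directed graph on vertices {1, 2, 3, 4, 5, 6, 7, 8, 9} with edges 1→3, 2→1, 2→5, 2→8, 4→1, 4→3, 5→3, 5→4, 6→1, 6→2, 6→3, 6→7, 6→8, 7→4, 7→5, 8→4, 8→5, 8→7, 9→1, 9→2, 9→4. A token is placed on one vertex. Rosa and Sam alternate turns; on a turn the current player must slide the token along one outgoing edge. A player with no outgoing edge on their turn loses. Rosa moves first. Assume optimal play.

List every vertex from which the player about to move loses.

2, 3, 7

Use the standard recursion: the mover loses at a terminal position; elsewhere, the mover wins exactly when some move hands the opponent an L position.
Every edge goes from a vertex to one that appears earlier in the order 3, 1, 4, 5, 7, 8, 2, 6, 9, so processing vertices in that order labels each vertex after all of its successors.
3: no outgoing edge → L
1: →3(L), so W
4: →3(L), so W
5: →3(L), so W
7: →5(W), 4(W) — all W, so L
8: →7(L), so W
2: →8(W), 5(W), 1(W) — all W, so L
6: →2(L), so W
9: →2(L), so W
The losing starting vertices are exactly the entries labelled L in this table (3 of them).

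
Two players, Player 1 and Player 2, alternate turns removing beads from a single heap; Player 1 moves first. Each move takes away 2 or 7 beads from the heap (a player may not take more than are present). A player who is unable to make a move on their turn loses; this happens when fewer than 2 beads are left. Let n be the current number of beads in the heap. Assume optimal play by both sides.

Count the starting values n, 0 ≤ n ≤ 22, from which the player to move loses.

11

Work bottom-up. With no move the player to move loses. Otherwise the position is W if at least one move leads to an L position for the opponent, and L if every move leads to a W.
n=0: no move → L
n=1: no move → L
n=2: can move to 0, which is L ⇒ W
n=3: can move to 1, which is L ⇒ W
n=4: the only move is to 2(W), a W ⇒ L
n=5: the only move is to 3(W), a W ⇒ L
n=6: can move to 4, which is L ⇒ W
n=7: can move to 5, which is L ⇒ W
n=8: can move to 1, which is L ⇒ W
n=9: moves to 7(W), 2(W); every one is W ⇒ L
n=10: moves to 8(W), 3(W); every one is W ⇒ L
n=11: can move to 9, which is L ⇒ W
n=12: can move to 10, which is L ⇒ W
n=13: moves to 11(W), 6(W); every one is W ⇒ L
n=14: moves to 12(W), 7(W); every one is W ⇒ L
n=15: can move to 13, which is L ⇒ W
n=16: can move to 14, which is L ⇒ W
n=17: can move to 10, which is L ⇒ W
n=18: moves to 16(W), 11(W); every one is W ⇒ L
n=19: moves to 17(W), 12(W); every one is W ⇒ L
n=20: can move to 18, which is L ⇒ W
n=21: can move to 19, which is L ⇒ W
n=22: moves to 20(W), 15(W); every one is W ⇒ L
L entries with 0 ≤ n ≤ 22: n = 0, 1, 4, 5, 9, 10, 13, 14, 18, 19, 22; that makes 11.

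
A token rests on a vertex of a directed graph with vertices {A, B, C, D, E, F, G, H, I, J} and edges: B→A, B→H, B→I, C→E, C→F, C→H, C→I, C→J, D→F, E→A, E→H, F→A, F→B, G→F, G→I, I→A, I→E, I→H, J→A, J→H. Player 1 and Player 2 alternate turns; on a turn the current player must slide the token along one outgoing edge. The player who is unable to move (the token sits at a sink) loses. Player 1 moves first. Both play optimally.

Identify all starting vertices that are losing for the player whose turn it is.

A, D, G, H

Label each position W (a win for the player to move) or L (a loss). A position with no legal move is L; any other position is W exactly when some move reaches an L, and L when every move reaches a W.
Every edge goes from a vertex to one that appears earlier in the order A, H, E, I, B, F, D, J, C, G, so processing vertices in that order labels each vertex after all of its successors.
A: no outgoing edge → L
H: no outgoing edge → L
E: can move to H, which is L ⇒ W
I: can move to H, which is L ⇒ W
B: can move to H, which is L ⇒ W
F: can move to A, which is L ⇒ W
D: the only move is to F(W), a W ⇒ L
J: can move to H, which is L ⇒ W
C: can move to H, which is L ⇒ W
G: moves to F(W), I(W); every one is W ⇒ L
The losing starting vertices are exactly the entries labelled L in this table (4 of them).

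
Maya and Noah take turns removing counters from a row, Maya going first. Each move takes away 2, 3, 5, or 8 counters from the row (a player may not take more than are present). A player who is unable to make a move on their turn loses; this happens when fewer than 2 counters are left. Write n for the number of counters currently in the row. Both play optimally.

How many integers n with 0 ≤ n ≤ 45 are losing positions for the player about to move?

Classify positions by backward induction: terminal positions (no move available) are L. From any other position, the mover wins iff some move reaches an L.
n=0: no move → L
n=1: no move → L
n=2: reaches L-position 0 → W
n=3: reaches L-position 1 → W
n=4: reaches L-position 1 → W
n=5: reaches L-position 0 → W
n=6: reaches L-position 1 → W
n=7: only reaches 5(W), 4(W), 2(W), all W → L
n=8: reaches L-position 0 → W
n=9: reaches L-position 7 → W
n=10: reaches L-position 7 → W
n=11: only reaches 9(W), 8(W), 6(W), 3(W), all W → L
n=12: reaches L-position 7 → W
n=13: reaches L-position 11 → W
n=14: reaches L-position 11 → W
n=15: reaches L-position 7 → W
n=16: reaches L-position 11 → W
n=17: only reaches 15(W), 14(W), 12(W), 9(W), all W → L
n=18: only reaches 16(W), 15(W), 13(W), 10(W), all W → L
n=19: reaches L-position 17 → W
n=20: reaches L-position 18 → W
n=21: reaches L-position 18 → W
n=22: reaches L-position 17 → W
n=23: reaches L-position 18 → W
n=24: only reaches 22(W), 21(W), 19(W), 16(W), all W → L
n=25: reaches L-position 17 → W
n=26: reaches L-position 24 → W
n=27: reaches L-position 24 → W
n=28: only reaches 26(W), 25(W), 23(W), 20(W), all W → L
n=29: reaches L-position 24 → W
n=30: reaches L-position 28 → W
n=31: reaches L-position 28 → W
n=32: reaches L-position 24 → W
n=33: reaches L-position 28 → W
n=34: only reaches 32(W), 31(W), 29(W), 26(W), all W → L
n=35: only reaches 33(W), 32(W), 30(W), 27(W), all W → L
n=36: reaches L-position 34 → W
n=37: reaches L-position 35 → W
n=38: reaches L-position 35 → W
n=39: reaches L-position 34 → W
n=40: reaches L-position 35 → W
n=41: only reaches 39(W), 38(W), 36(W), 33(W), all W → L
n=42: reaches L-position 34 → W
n=43: reaches L-position 41 → W
n=44: reaches L-position 41 → W
n=45: only reaches 43(W), 42(W), 40(W), 37(W), all W → L
L entries with 0 ≤ n ≤ 45: n = 0, 1, 7, 11, 17, 18, 24, 28, 34, 35, 41, 45; that makes 12.

12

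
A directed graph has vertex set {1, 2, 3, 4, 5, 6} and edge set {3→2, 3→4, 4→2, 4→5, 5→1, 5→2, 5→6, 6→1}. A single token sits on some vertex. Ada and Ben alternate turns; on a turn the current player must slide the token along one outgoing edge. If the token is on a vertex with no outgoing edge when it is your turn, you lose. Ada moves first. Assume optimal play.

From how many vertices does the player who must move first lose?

2

Work bottom-up. With no move the player to move loses. Otherwise the position is W if at least one move leads to an L position for the opponent, and L if every move leads to a W.
Every edge goes from a vertex to one that appears earlier in the order 2, 1, 6, 5, 4, 3, so processing vertices in that order labels each vertex after all of its successors.
2: no outgoing edge → L
1: no outgoing edge → L
6: can move to 1, which is L ⇒ W
5: can move to 1, which is L ⇒ W
4: can move to 2, which is L ⇒ W
3: can move to 2, which is L ⇒ W
The L vertices are 1, 2; that is 2 in all.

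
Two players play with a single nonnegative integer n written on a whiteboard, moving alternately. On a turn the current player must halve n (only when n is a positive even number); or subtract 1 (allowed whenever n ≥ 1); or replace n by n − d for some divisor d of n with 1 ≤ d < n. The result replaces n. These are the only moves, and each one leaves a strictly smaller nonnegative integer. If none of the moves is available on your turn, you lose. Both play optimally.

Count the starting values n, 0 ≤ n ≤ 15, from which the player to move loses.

8

Work bottom-up. With no move the player to move loses. Otherwise the position is W if at least one move leads to an L position for the opponent, and L if every move leads to a W.
n=0: no move → L
n=1: W (go to 0, an L position)
n=2: L (sole option 1(W) is W)
n=3: W (go to 2, an L position)
n=4: W (go to 2, an L position)
n=5: L (sole option 4(W) is W)
n=6: W (go to 5, an L position)
n=7: L (sole option 6(W) is W)
n=8: W (go to 7, an L position)
n=9: L (options 6(W), 8(W) are all W)
n=10: W (go to 5, an L position)
n=11: L (sole option 10(W) is W)
n=12: W (go to 9, an L position)
n=13: L (sole option 12(W) is W)
n=14: W (go to 7, an L position)
n=15: L (options 10(W), 12(W), 14(W) are all W)
L entries with 0 ≤ n ≤ 15: n = 0, 2, 5, 7, 9, 11, 13, 15; that makes 8.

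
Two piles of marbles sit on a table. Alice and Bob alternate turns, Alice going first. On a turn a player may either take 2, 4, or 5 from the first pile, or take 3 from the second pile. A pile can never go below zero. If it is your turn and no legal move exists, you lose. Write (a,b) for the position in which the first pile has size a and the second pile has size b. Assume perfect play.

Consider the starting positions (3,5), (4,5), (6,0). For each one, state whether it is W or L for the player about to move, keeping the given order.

(3,5): L, (4,5): W, (6,0): W

Classify positions by backward induction: terminal positions (no move available) are L. From any other position, the mover wins iff some move reaches an L.
No move ever increases a pile, so every position that can arise here has a ≤ 6 and b ≤ 5; it is enough to label the cells with 0 ≤ a ≤ 6 and 0 ≤ b ≤ 5.
Every move lowers a or b (never raises either), so fill the grid row by row in increasing a, and left to right within a row: each cell's successors are then already labelled.
      b=0  b=1  b=2  b=3  b=4  b=5
a=0:    L    L    L    W    W    W
a=1:    L    L    L    W    W    W
a=2:    W    W    W    L    L    L
a=3:    W    W    W    L    L    L
a=4:    W    W    W    W    W    W
a=5:    W    W    W    W    W    W
a=6:    W    W    W    W    W    W
Cells with no legal move (terminal, hence L): (0,0), (0,1), (0,2), (1,0), (1,1), (1,2).
The remaining L cells, each justified by listing all of its moves:
(2,3): L (options (0,3)(W), (2,0)(W) are all W)
(2,4): L (options (0,4)(W), (2,1)(W) are all W)
(2,5): L (options (0,5)(W), (2,2)(W) are all W)
(3,3): L (options (1,3)(W), (3,0)(W) are all W)
(3,4): L (options (1,4)(W), (3,1)(W) are all W)
(3,5): L (options (1,5)(W), (3,2)(W) are all W)
Every other cell has at least one move into one of the L cells above, so it is W.
(3,5): one of the L cells justified above, so L
(4,5): the move to (2,5) reaches an L cell, so W
(6,0): the move to (1,0) reaches an L cell, so W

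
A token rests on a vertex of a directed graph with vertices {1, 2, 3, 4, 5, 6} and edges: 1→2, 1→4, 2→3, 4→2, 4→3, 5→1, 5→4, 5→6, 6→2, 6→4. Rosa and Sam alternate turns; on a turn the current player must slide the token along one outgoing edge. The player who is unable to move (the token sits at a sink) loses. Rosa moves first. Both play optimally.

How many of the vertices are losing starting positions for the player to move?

Label each position W (a win for the player to move) or L (a loss). A position with no legal move is L; any other position is W exactly when some move reaches an L, and L when every move reaches a W.
Every edge goes from a vertex to one that appears earlier in the order 3, 2, 4, 6, 1, 5, so processing vertices in that order labels each vertex after all of its successors.
3: no outgoing edge → L
2: reaches L-position 3 → W
4: reaches L-position 3 → W
6: only reaches 4(W), 2(W), all W → L
1: only reaches 4(W), 2(W), all W → L
5: reaches L-position 1 → W
The L vertices are 1, 3, 6; that is 3 in all.

3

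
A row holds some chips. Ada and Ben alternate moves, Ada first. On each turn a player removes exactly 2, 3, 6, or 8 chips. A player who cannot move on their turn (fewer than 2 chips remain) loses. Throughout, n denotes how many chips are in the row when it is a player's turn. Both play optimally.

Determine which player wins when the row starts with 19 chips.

Ben wins.

Work bottom-up. With no move the player to move loses. Otherwise the position is W if at least one move leads to an L position for the opponent, and L if every move leads to a W.
n=0: no move → L
n=1: no move → L
n=2: can move to 0, which is L ⇒ W
n=3: can move to 1, which is L ⇒ W
n=4: can move to 1, which is L ⇒ W
n=5: moves to 3(W), 2(W); every one is W ⇒ L
n=6: can move to 0, which is L ⇒ W
n=7: can move to 5, which is L ⇒ W
n=8: can move to 5, which is L ⇒ W
n=9: can move to 1, which is L ⇒ W
n=10: moves to 8(W), 7(W), 4(W), 2(W); every one is W ⇒ L
n=11: can move to 5, which is L ⇒ W
n=12: can move to 10, which is L ⇒ W
n=13: can move to 10, which is L ⇒ W
n=14: moves to 12(W), 11(W), 8(W), 6(W); every one is W ⇒ L
n=15: moves to 13(W), 12(W), 9(W), 7(W); every one is W ⇒ L
n=16: can move to 14, which is L ⇒ W
n=17: can move to 15, which is L ⇒ W
n=18: can move to 15, which is L ⇒ W
n=19: moves to 17(W), 16(W), 13(W), 11(W); every one is W ⇒ L
Every move from 19 reaches a W position, so the mover loses.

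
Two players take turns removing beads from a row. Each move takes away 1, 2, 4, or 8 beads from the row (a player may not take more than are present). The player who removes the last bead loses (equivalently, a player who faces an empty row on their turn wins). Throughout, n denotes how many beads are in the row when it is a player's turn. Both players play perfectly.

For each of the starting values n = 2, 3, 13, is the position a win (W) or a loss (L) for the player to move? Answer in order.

2: W, 3: W, 13: L

Label each position W (a win for the player to move) or L (a loss). A position with no legal move is W; any other position is W exactly when some move reaches an L, and L when every move reaches a W.
n=0: no move; the opponent has just taken the last bead and therefore loses → W
n=1: the only move is to 0(W), a W ⇒ L
n=2: can move to 1, which is L ⇒ W
n=3: can move to 1, which is L ⇒ W
n=4: moves to 3(W), 2(W), 0(W); every one is W ⇒ L
n=5: can move to 4, which is L ⇒ W
n=6: can move to 4, which is L ⇒ W
n=7: moves to 6(W), 5(W), 3(W); every one is W ⇒ L
n=8: can move to 7, which is L ⇒ W
n=9: can move to 7, which is L ⇒ W
n=10: moves to 9(W), 8(W), 6(W), 2(W); every one is W ⇒ L
n=11: can move to 10, which is L ⇒ W
n=12: can move to 10, which is L ⇒ W
n=13: moves to 12(W), 11(W), 9(W), 5(W); every one is W ⇒ L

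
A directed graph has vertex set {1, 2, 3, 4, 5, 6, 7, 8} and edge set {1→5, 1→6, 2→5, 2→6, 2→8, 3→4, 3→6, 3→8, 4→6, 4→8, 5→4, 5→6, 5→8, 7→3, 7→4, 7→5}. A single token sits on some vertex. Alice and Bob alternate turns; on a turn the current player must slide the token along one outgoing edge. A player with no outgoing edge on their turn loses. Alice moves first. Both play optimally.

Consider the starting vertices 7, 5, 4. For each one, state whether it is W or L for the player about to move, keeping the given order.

Label each position W (a win for the player to move) or L (a loss). A position with no legal move is L; any other position is W exactly when some move reaches an L, and L when every move reaches a W.
Every edge goes from a vertex to one that appears earlier in the order 6, 8, 4, 5, 2, 3, 7, 1, so processing vertices in that order labels each vertex after all of its successors.
6: no outgoing edge → L
8: no outgoing edge → L
4: can move to 8, which is L ⇒ W
5: can move to 8, which is L ⇒ W
2: can move to 8, which is L ⇒ W
3: can move to 8, which is L ⇒ W
7: moves to 3(W), 5(W), 4(W); every one is W ⇒ L
1: can move to 6, which is L ⇒ W

7: L, 5: W, 4: W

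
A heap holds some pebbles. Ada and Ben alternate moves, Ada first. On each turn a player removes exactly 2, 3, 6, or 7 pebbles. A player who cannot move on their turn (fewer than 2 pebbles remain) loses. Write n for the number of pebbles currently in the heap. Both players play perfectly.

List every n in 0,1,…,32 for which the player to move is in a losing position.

Positions with no move are L. A position that does have a move is losing for the player to move precisely when every available move leads to a winning position for the opponent. Fill in the labels:
n=0: no move → L
n=1: no move → L
n=2: reaches L-position 0 → W
n=3: reaches L-position 1 → W
n=4: reaches L-position 1 → W
n=5: only reaches 3(W), 2(W), all W → L
n=6: reaches L-position 0 → W
n=7: reaches L-position 5 → W
n=8: reaches L-position 5 → W
n=9: only reaches 7(W), 6(W), 3(W), 2(W), all W → L
n=10: only reaches 8(W), 7(W), 4(W), 3(W), all W → L
n=11: reaches L-position 9 → W
n=12: reaches L-position 10 → W
n=13: reaches L-position 10 → W
n=14: only reaches 12(W), 11(W), 8(W), 7(W), all W → L
n=15: reaches L-position 9 → W
n=16: reaches L-position 14 → W
n=17: reaches L-position 14 → W
n=18: only reaches 16(W), 15(W), 12(W), 11(W), all W → L
n=19: only reaches 17(W), 16(W), 13(W), 12(W), all W → L
n=20: reaches L-position 18 → W
n=21: reaches L-position 19 → W
n=22: reaches L-position 19 → W
n=23: only reaches 21(W), 20(W), 17(W), 16(W), all W → L
n=24: reaches L-position 18 → W
n=25: reaches L-position 23 → W
n=26: reaches L-position 23 → W
n=27: only reaches 25(W), 24(W), 21(W), 20(W), all W → L
n=28: only reaches 26(W), 25(W), 22(W), 21(W), all W → L
n=29: reaches L-position 27 → W
n=30: reaches L-position 28 → W
n=31: reaches L-position 28 → W
n=32: only reaches 30(W), 29(W), 26(W), 25(W), all W → L
The losing starting values of n are exactly the entries labelled L in this table (12 of them).

0, 1, 5, 9, 10, 14, 18, 19, 23, 27, 28, 32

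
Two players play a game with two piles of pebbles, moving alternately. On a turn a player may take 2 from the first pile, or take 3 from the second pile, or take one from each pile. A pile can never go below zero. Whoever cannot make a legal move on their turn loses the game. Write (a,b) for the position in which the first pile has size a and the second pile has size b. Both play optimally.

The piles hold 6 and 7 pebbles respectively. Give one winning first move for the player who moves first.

Label each position W (a win for the player to move) or L (a loss). A position with no legal move is L; any other position is W exactly when some move reaches an L, and L when every move reaches a W.
No move ever increases a pile, so every position that can arise here has a ≤ 6 and b ≤ 7; it is enough to label the cells with 0 ≤ a ≤ 6 and 0 ≤ b ≤ 7.
Every move lowers a or b (never raises either), so fill the grid row by row in increasing a, and left to right within a row: each cell's successors are then already labelled.
      b=0  b=1  b=2  b=3  b=4  b=5  b=6  b=7
a=0:    L    L    L    W    W    W    L    L
a=1:    L    W    W    W    L    L    L    W
a=2:    W    W    W    L    L    W    W    W
a=3:    W    L    L    L    W    W    W    L
a=4:    L    L    W    W    W    L    L    L
a=5:    L    W    W    W    L    L    W    W
a=6:    W    W    L    L    L    W    W    W
Cells with no legal move (terminal, hence L): (0,0), (0,1), (0,2), (1,0).
The remaining L cells, each justified by listing all of its moves:
(0,6): →(0,3)(W) only, which is W, so L
(0,7): →(0,4)(W) only, which is W, so L
(1,4): →(1,1)(W), (0,3)(W) — all W, so L
(1,5): →(1,2)(W), (0,4)(W) — all W, so L
(1,6): →(1,3)(W), (0,5)(W) — all W, so L
(2,3): →(0,3)(W), (2,0)(W), (1,2)(W) — all W, so L
(2,4): →(0,4)(W), (2,1)(W), (1,3)(W) — all W, so L
(3,1): →(1,1)(W), (2,0)(W) — all W, so L
(3,2): →(1,2)(W), (2,1)(W) — all W, so L
(3,3): →(1,3)(W), (3,0)(W), (2,2)(W) — all W, so L
(3,7): →(1,7)(W), (3,4)(W), (2,6)(W) — all W, so L
(4,0): →(2,0)(W) only, which is W, so L
(4,1): →(2,1)(W), (3,0)(W) — all W, so L
(4,5): →(2,5)(W), (4,2)(W), (3,4)(W) — all W, so L
(4,6): →(2,6)(W), (4,3)(W), (3,5)(W) — all W, so L
(4,7): →(2,7)(W), (4,4)(W), (3,6)(W) — all W, so L
(5,0): →(3,0)(W) only, which is W, so L
(5,4): →(3,4)(W), (5,1)(W), (4,3)(W) — all W, so L
(5,5): →(3,5)(W), (5,2)(W), (4,4)(W) — all W, so L
(6,2): →(4,2)(W), (5,1)(W) — all W, so L
(6,3): →(4,3)(W), (6,0)(W), (5,2)(W) — all W, so L
(6,4): →(4,4)(W), (6,1)(W), (5,3)(W) — all W, so L
Every other cell has at least one move into one of the L cells above, so it is W.
From (6,7), the L positions reachable in one move are: (4,7), (6,4). Any move reaching one of these is winning.

Move to (4,7).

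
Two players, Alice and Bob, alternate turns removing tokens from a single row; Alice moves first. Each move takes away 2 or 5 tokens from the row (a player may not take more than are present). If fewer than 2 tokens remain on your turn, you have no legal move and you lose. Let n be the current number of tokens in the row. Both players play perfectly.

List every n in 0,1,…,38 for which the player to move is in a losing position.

Use the standard recursion: the mover loses at a terminal position; elsewhere, the mover wins exactly when some move hands the opponent an L position.
n=0: no move → L
n=1: no move → L
n=2: →0(L), so W
n=3: →1(L), so W
n=4: →2(W) only, which is W, so L
n=5: →0(L), so W
n=6: →4(L), so W
n=7: →5(W), 2(W) — all W, so L
n=8: →6(W), 3(W) — all W, so L
n=9: →7(L), so W
n=10: →8(L), so W
n=11: →9(W), 6(W) — all W, so L
n=12: →7(L), so W
n=13: →11(L), so W
n=14: →12(W), 9(W) — all W, so L
n=15: →13(W), 10(W) — all W, so L
n=16: →14(L), so W
n=17: →15(L), so W
n=18: →16(W), 13(W) — all W, so L
n=19: →14(L), so W
n=20: →18(L), so W
n=21: →19(W), 16(W) — all W, so L
n=22: →20(W), 17(W) — all W, so L
n=23: →21(L), so W
n=24: →22(L), so W
n=25: →23(W), 20(W) — all W, so L
n=26: →21(L), so W
n=27: →25(L), so W
n=28: →26(W), 23(W) — all W, so L
n=29: →27(W), 24(W) — all W, so L
n=30: →28(L), so W
n=31: →29(L), so W
n=32: →30(W), 27(W) — all W, so L
n=33: →28(L), so W
n=34: →32(L), so W
n=35: →33(W), 30(W) — all W, so L
n=36: →34(W), 31(W) — all W, so L
n=37: →35(L), so W
n=38: →36(L), so W
Reading off the rows marked L gives the requested list; there are 17 such values of n.

0, 1, 4, 7, 8, 11, 14, 15, 18, 21, 22, 25, 28, 29, 32, 35, 36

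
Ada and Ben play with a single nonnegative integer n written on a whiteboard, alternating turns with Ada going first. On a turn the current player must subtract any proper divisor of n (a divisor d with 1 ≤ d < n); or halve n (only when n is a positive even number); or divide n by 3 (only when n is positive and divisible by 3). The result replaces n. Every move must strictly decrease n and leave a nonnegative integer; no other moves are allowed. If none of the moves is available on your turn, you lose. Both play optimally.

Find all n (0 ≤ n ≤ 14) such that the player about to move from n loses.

0, 1, 4, 7, 9, 11, 13

Build the W/L table. Terminal = L. A non-terminal position is W if it has a move to some L; otherwise it is L.
n=0: no move → L
n=1: no move → L
n=2: →1(L), so W
n=3: →1(L), so W
n=4: →2(W), 3(W) — all W, so L
n=5: →4(L), so W
n=6: →4(L), so W
n=7: →6(W) only, which is W, so L
n=8: →4(L), so W
n=9: →3(W), 6(W), 8(W) — all W, so L
n=10: →9(L), so W
n=11: →10(W) only, which is W, so L
n=12: →4(L), so W
n=13: →12(W) only, which is W, so L
n=14: →7(L), so W
Reading off the rows marked L gives the requested list; there are 7 such values of n.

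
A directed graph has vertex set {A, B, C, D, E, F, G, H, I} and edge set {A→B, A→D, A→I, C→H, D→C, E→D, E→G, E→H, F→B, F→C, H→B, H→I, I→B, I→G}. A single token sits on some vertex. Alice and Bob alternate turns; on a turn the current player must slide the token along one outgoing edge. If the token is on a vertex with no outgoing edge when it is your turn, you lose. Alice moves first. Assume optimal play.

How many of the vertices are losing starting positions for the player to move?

3

Build the W/L table. Terminal = L. A non-terminal position is W if it has a move to some L; otherwise it is L.
Every edge goes from a vertex to one that appears earlier in the order B, G, I, H, C, D, E, A, F, so processing vertices in that order labels each vertex after all of its successors.
B: no outgoing edge → L
G: no outgoing edge → L
I: can move to G, which is L ⇒ W
H: can move to B, which is L ⇒ W
C: the only move is to H(W), a W ⇒ L
D: can move to C, which is L ⇒ W
E: can move to G, which is L ⇒ W
A: can move to B, which is L ⇒ W
F: can move to C, which is L ⇒ W
The L vertices are B, C, G; that is 3 in all.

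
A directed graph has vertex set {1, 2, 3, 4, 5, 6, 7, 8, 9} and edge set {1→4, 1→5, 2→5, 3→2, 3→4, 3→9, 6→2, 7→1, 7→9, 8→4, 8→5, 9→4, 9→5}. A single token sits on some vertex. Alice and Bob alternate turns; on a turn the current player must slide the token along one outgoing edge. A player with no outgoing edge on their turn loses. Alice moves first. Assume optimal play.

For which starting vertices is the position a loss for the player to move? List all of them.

Classify positions by backward induction: terminal positions (no move available) are L. From any other position, the mover wins iff some move reaches an L.
Every edge goes from a vertex to one that appears earlier in the order 5, 4, 2, 1, 9, 3, 8, 6, 7, so processing vertices in that order labels each vertex after all of its successors.
5: no outgoing edge → L
4: no outgoing edge → L
2: reaches L-position 5 → W
1: reaches L-position 4 → W
9: reaches L-position 4 → W
3: reaches L-position 4 → W
8: reaches L-position 4 → W
6: only reaches 2(W), which is W → L
7: only reaches 9(W), 1(W), all W → L
Reading off the rows marked L gives the requested list; there are 4 such vertices.

4, 5, 6, 7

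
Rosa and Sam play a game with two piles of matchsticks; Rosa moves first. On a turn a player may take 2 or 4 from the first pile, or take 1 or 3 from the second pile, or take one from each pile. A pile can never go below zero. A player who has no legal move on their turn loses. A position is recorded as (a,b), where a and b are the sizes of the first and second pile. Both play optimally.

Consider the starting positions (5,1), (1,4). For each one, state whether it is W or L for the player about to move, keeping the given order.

Work bottom-up. With no move the player to move loses. Otherwise the position is W if at least one move leads to an L position for the opponent, and L if every move leads to a W.
No move ever increases a pile, so every position that can arise here has a ≤ 5 and b ≤ 4; it is enough to label the cells with 0 ≤ a ≤ 5 and 0 ≤ b ≤ 4.
Every move lowers a or b (never raises either), so fill the grid row by row in increasing a, and left to right within a row: each cell's successors are then already labelled.
      b=0  b=1  b=2  b=3  b=4
a=0:    L    W    L    W    L
a=1:    L    W    L    W    L
a=2:    W    W    W    W    W
a=3:    W    L    W    L    W
a=4:    W    L    W    L    W
a=5:    W    W    W    W    W
Cells with no legal move (terminal, hence L): (0,0), (1,0).
The remaining L cells, each justified by listing all of its moves:
(0,2): →(0,1)(W) only, which is W, so L
(0,4): →(0,3)(W), (0,1)(W) — all W, so L
(1,2): →(1,1)(W), (0,1)(W) — all W, so L
(1,4): →(1,3)(W), (1,1)(W), (0,3)(W) — all W, so L
(3,1): →(1,1)(W), (3,0)(W), (2,0)(W) — all W, so L
(3,3): →(1,3)(W), (3,2)(W), (3,0)(W), (2,2)(W) — all W, so L
(4,1): →(2,1)(W), (0,1)(W), (4,0)(W), (3,0)(W) — all W, so L
(4,3): →(2,3)(W), (0,3)(W), (4,2)(W), (4,0)(W), (3,2)(W) — all W, so L
Every other cell has at least one move into one of the L cells above, so it is W.
(5,1): the move to (3,1) reaches an L cell, so W
(1,4): one of the L cells justified above, so L

(5,1): W, (1,4): L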